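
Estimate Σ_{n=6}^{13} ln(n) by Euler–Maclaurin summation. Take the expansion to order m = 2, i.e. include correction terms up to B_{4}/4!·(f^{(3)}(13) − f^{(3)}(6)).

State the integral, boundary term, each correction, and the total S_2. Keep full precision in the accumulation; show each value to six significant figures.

Integral: ∫_6^13 ln(x) dx = 15.5938.
½[f(6) + f(13)] = ½[1.79176 + 2.56495] = 2.17835.
So far: 17.7721.
Order-1 term: 1/12 · (0.0769231 − 0.166667) = -0.00747863.
Partial sum through k=1: 17.7647.
Order-2 term: −1/720 · (0.000910332 − 0.00925926) = 1.15957e-05.

S_2 ≈ 17.7647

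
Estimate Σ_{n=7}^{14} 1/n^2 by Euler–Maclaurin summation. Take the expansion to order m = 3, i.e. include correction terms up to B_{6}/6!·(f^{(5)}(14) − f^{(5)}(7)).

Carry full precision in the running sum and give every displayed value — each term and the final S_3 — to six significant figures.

S_3 ≈ 0.0846070

∫_7^14 1/x^2 dx evaluates to 0.0714286.
Endpoint term: (f(7) + f(14))/2 = (0.0204082 + 0.00510204)/2 = 0.0127551.
So far: 0.0841837.
Correction k=1: B_{2}/2! · (f^{(1)}(14) − f^{(1)}(7)) = 1/12 · (-0.000728863 − (-0.00583090)) = 0.000425170.
Partial sum through k=1: 0.0846088.
Correction k=2: B_{4}/4! · (f^{(3)}(14) − f^{(3)}(7)) = −1/720 · (-4.46243e-05 − (-0.00142798)) = -1.92132e-06.
Partial sum through k=2: 0.0846069.
Correction k=3: B_{6}/6! · (f^{(5)}(14) − f^{(5)}(7)) = 1/30240 · (-6.83024e-06 − (-0.000874271)) = 2.86852e-08.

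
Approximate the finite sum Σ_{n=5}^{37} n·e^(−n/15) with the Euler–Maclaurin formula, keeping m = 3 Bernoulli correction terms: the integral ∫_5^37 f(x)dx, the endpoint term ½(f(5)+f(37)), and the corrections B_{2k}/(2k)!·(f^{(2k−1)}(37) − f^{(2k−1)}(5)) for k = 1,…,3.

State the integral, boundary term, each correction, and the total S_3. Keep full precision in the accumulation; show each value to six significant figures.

S_3 ≈ 152.074

Integral: ∫_5^37 x·e^(−x/15) dx = 148.763.
Boundary: ½(f(5) + f(37)) = ½(3.58266 + 3.14009) = 3.36137.
So far: 152.124.
k=1: B_{2}/(2)! × [f^{(1)}(37) − f^{(1)}(5)] = 1/12 × (-0.124472 − 0.477688) = -0.0501800.
Running total after k=1: 152.074.
k=2: B_{4}/(4)! × [f^{(3)}(37) − f^{(3)}(5)] = −1/720 × (0.000201167 − 0.00849222) = 1.15154e-05.
Running total after k=2: 152.074.
k=3: B_{6}/(6)! × [f^{(5)}(37) − f^{(5)}(5)] = 1/30240 × (4.24686e-06 − 6.60506e-05) = -2.04378e-09.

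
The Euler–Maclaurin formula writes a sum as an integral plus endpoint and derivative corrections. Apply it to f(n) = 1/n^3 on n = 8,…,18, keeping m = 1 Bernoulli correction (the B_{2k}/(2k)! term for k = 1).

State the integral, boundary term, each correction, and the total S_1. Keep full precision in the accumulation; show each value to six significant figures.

S_1 ≈ 0.00739024

∫_8^18 1/x^3 dx evaluates to 0.00626929.
½[f(8) + f(18)] = ½[0.00195312 + 0.000171468] = 0.00106230.
So far: 0.00733159.
Correction k=1: B_{2}/2! · (f^{(1)}(18) − f^{(1)}(8)) = 1/12 · (-2.85780e-05 − (-0.000732422)) = 5.86537e-05.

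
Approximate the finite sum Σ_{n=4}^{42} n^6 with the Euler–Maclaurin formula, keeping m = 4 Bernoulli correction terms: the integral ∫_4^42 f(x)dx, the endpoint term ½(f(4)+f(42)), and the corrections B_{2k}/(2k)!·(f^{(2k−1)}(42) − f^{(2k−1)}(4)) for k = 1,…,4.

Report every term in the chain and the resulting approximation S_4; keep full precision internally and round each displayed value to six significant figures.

S_4 ≈ 3.57440e+10

Integral: ∫_4^42 x^6 dx = 3.29342e+10.
Boundary: ½(f(4) + f(42)) = ½(4096.00 + 5.48903e+09) = 2.74452e+09.
So far: 3.56787e+10.
Order-1 term: 1/12 · (7.84147e+08 − 6144.00) = 6.53451e+07.
Partial sum through k=1: 3.57441e+10.
Order-2 term: −1/720 · (8.89056e+06 − 7680.00) = -12337.3.
Partial sum through k=2: 3.57440e+10.
Order-3 term: 1/30240 · (30240.0 − 2880.00) = 0.904762.
Partial sum through k=3: 3.57440e+10.
Order-4 term: −1/1209600 · (0.00000 − 0.00000) = 0.00000.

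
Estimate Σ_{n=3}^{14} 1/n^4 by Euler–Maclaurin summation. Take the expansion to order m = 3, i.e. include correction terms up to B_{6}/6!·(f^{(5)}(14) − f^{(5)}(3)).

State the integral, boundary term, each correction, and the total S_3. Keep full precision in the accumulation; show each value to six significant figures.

The integral term ∫_3^14 1/x^4 dx = 0.0122242.
Boundary: ½(f(3) + f(14)) = ½(0.0123457 + 2.60308e-05) = 0.00618585.
Integral + boundary = 0.0184101.
Correction k=1: B_{2}/2! · (f^{(1)}(14) − f^{(1)}(3)) = 1/12 · (-7.43738e-06 − (-0.0164609)) = 0.00137112.
Partial sum through k=1: 0.0197812.
Correction k=2: B_{4}/4! · (f^{(3)}(14) − f^{(3)}(3)) = −1/720 · (-1.13837e-06 − (-0.0548697)) = -7.62063e-05.
Partial sum through k=2: 0.0197050.
Correction k=3: B_{6}/6! · (f^{(5)}(14) − f^{(5)}(3)) = 1/30240 · (-3.25250e-07 − (-0.341411)) = 1.12900e-05.

S_3 ≈ 0.0197163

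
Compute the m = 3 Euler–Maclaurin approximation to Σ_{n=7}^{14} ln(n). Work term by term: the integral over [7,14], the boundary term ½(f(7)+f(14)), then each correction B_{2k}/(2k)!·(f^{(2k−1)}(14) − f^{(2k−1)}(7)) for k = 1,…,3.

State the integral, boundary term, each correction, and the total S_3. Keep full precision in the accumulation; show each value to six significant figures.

Integral: ∫_7^14 ln(x) dx = 16.3254.
Endpoint term: (f(7) + f(14))/2 = (1.94591 + 2.63906)/2 = 2.29248.
Integral + boundary = 18.6179.
k=1: B_{2}/(2)! × [f^{(1)}(14) − f^{(1)}(7)] = 1/12 × (0.0714286 − 0.142857) = -0.00595238.
Partial sum through k=1: 18.6120.
k=2: B_{4}/(4)! × [f^{(3)}(14) − f^{(3)}(7)] = −1/720 × (0.000728863 − 0.00583090) = 7.08617e-06.
Partial sum through k=2: 18.6120.
k=3: B_{6}/(6)! × [f^{(5)}(14) − f^{(5)}(7)] = 1/30240 × (4.46243e-05 − 0.00142798) = -4.57458e-08.

S_3 ≈ 18.6120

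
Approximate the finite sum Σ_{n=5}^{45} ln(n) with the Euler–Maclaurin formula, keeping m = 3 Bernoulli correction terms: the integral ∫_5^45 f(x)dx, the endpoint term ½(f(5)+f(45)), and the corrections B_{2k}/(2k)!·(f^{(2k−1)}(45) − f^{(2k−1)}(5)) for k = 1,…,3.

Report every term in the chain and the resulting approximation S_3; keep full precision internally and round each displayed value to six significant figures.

Integral: ∫_5^45 ln(x) dx = 123.253.
Boundary: ½(f(5) + f(45)) = ½(1.60944 + 3.80666) = 2.70805.
Running total after boundary: 125.961.
Correction k=1: B_{2}/2! · (f^{(1)}(45) − f^{(1)}(5)) = 1/12 · (0.0222222 − 0.200000) = -0.0148148.
Running total after k=1: 125.946.
Correction k=2: B_{4}/4! · (f^{(3)}(45) − f^{(3)}(5)) = −1/720 · (2.19479e-05 − 0.0160000) = 2.21917e-05.
Running total after k=2: 125.946.
Correction k=3: B_{6}/6! · (f^{(5)}(45) − f^{(5)}(5)) = 1/30240 · (1.30061e-07 − 0.00768000) = -2.53964e-07.

S_3 ≈ 125.946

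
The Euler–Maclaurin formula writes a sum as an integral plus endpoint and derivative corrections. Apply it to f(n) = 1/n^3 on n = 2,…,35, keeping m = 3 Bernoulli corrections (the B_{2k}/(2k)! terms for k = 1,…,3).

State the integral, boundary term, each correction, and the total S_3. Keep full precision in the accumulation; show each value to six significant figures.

S_3 ≈ 0.201752

The integral term ∫_2^35 1/x^3 dx = 0.124592.
Endpoint term: (f(2) + f(35))/2 = (0.125000 + 2.33236e-05)/2 = 0.0625117.
Running total after boundary: 0.187103.
Order-1 term: 1/12 · (-1.99917e-06 − (-0.187500)) = 0.0156248.
Partial sum through k=1: 0.202728.
Order-2 term: −1/720 · (-3.26395e-08 − (-0.937500)) = -0.00130208.
Partial sum through k=2: 0.201426.
Order-3 term: 1/30240 · (-1.11907e-09 − (-9.84375)) = 0.000325521.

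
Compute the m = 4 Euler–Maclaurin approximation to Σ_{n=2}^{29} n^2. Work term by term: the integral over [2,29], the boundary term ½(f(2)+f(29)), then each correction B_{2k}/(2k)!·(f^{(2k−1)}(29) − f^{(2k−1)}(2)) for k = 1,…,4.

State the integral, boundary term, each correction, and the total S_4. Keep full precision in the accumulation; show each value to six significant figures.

S_4 ≈ 8554.00

The integral term ∫_2^29 x^2 dx = 8127.00.
Boundary: ½(f(2) + f(29)) = ½(4.00000 + 841.000) = 422.500.
So far: 8549.50.
Order-1 term: 1/12 · (58.0000 − 4.00000) = 4.50000.
After k=1: 8554.00.
Order-2 term: −1/720 · (0.00000 − 0.00000) = 0.00000.
After k=2: 8554.00.
Order-3 term: 1/30240 · (0.00000 − 0.00000) = 0.00000.
After k=3: 8554.00.
Order-4 term: −1/1209600 · (0.00000 − 0.00000) = 0.00000.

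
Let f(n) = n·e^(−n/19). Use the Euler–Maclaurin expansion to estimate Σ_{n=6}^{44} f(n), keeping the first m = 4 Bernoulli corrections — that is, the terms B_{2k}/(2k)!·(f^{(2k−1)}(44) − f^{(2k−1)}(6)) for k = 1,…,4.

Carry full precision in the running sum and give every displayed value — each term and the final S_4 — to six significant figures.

S_4 ≈ 232.553

Integral: ∫_6^44 x·e^(−x/19) dx = 228.246.
½[f(6) + f(44)] = ½[4.37528 + 4.34228] = 4.35878.
Integral + boundary = 232.605.
Order-1 term: 1/12 · (-0.129853 − 0.498935) = -0.0523990.
Running total after k=1: 232.553.
Order-2 term: −1/720 · (0.000187046 − 0.00542205) = 7.27084e-06.
Running total after k=2: 232.553.
Order-3 term: 1/30240 · (2.03267e-06 − 2.62106e-05) = -7.99533e-10.
Running total after k=3: 232.553.
Order-4 term: −1/1209600 · (9.82608e-09 − 1.03606e-07) = 7.75293e-14.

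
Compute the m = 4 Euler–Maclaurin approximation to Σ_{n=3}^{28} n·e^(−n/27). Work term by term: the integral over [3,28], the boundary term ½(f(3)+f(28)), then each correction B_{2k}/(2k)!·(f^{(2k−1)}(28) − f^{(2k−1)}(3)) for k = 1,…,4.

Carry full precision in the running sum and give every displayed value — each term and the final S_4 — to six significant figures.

S_4 ≈ 204.620

The integral term ∫_3^28 x·e^(−x/27) dx = 198.382.
½[f(3) + f(28)] = ½[2.68452 + 9.92610] = 6.30531.
Integral + boundary = 204.687.
Order-1 term: 1/12 · (-0.0131298 − 0.795413) = -0.0673785.
After k=1: 204.620.
Order-2 term: −1/720 · (0.000954564 − 0.00354608) = 3.59933e-06.
After k=2: 204.620.
Order-3 term: 1/30240 · (2.64354e-06 − 8.23190e-06) = -1.84800e-10.
After k=3: 204.620.
Order-4 term: −1/1209600 · (5.45632e-09 − 1.59115e-08) = 8.64352e-15.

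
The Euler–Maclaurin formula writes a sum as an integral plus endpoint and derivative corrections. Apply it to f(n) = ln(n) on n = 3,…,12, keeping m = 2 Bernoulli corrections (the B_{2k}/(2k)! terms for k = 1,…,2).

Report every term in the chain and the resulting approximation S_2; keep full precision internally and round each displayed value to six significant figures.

S_2 ≈ 19.2941

∫_3^12 ln(x) dx evaluates to 17.5230.
Boundary: ½(f(3) + f(12)) = ½(1.09861 + 2.48491) = 1.79176.
Running total after boundary: 19.3148.
k=1: B_{2}/(2)! × [f^{(1)}(12) − f^{(1)}(3)] = 1/12 × (0.0833333 − 0.333333) = -0.0208333.
Partial sum through k=1: 19.2940.
k=2: B_{4}/(4)! × [f^{(3)}(12) − f^{(3)}(3)] = −1/720 × (0.00115741 − 0.0740741) = 0.000101273.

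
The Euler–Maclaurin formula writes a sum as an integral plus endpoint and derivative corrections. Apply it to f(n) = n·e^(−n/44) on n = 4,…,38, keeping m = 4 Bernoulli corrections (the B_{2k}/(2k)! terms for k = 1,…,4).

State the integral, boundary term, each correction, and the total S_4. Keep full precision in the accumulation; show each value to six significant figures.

Integral: ∫_4^38 x·e^(−x/44) dx = 407.242.
Endpoint term: (f(4) + f(38))/2 = (3.65240 + 16.0218)/2 = 9.83710.
So far: 417.079.
Correction k=1: B_{2}/2! · (f^{(1)}(38) − f^{(1)}(4)) = 1/12 · (0.0574945 − 0.830092) = -0.0643831.
Running total after k=1: 417.014.
Correction k=2: B_{4}/4! · (f^{(3)}(38) − f^{(3)}(4)) = −1/720 · (0.000465262 − 0.00137205) = 1.25943e-06.
Running total after k=2: 417.014.
Correction k=3: B_{6}/6! · (f^{(5)}(38) − f^{(5)}(4)) = 1/30240 · (4.65303e-07 − 1.19594e-06) = -2.41613e-11.
Running total after k=3: 417.014.
Correction k=4: B_{8}/8! · (f^{(7)}(38) − f^{(7)}(4)) = −1/1209600 · (3.56552e-10 − 8.69408e-10) = 4.23988e-16.

S_4 ≈ 417.014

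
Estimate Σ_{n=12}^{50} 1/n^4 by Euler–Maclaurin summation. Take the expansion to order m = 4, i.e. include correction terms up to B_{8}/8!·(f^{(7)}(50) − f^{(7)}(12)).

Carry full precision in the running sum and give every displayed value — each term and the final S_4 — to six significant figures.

S_4 ≈ 0.000215761

The integral term ∫_12^50 1/x^4 dx = 0.000190235.
Endpoint term: (f(12) + f(50))/2 = (4.82253e-05 + 1.60000e-07)/2 = 2.41927e-05.
So far: 0.000214427.
Correction k=1: B_{2}/2! · (f^{(1)}(50) − f^{(1)}(12)) = 1/12 · (-1.28000e-08 − (-1.60751e-05)) = 1.33853e-06.
After k=1: 0.000215766.
Correction k=2: B_{4}/4! · (f^{(3)}(50) − f^{(3)}(12)) = −1/720 · (-1.53600e-10 − (-3.34898e-06)) = -4.65115e-09.
After k=2: 0.000215761.
Correction k=3: B_{6}/6! · (f^{(5)}(50) − f^{(5)}(12)) = 1/30240 · (-3.44064e-12 − (-1.30238e-06)) = 4.30680e-11.
After k=3: 0.000215761.
Correction k=4: B_{8}/8! · (f^{(7)}(50) − f^{(7)}(12)) = −1/1209600 · (-1.23863e-13 − (-8.13988e-07)) = -6.72940e-13.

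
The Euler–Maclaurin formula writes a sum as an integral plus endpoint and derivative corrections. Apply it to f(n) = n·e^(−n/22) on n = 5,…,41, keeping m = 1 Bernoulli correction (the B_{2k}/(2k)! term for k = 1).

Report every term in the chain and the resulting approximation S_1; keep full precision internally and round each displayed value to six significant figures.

S_1 ≈ 263.372

∫_5^41 x·e^(−x/22) dx evaluates to 258.263.
½[f(5) + f(41)] = ½[3.98352 + 6.35941] = 5.17146.
Integral + boundary = 263.434.
k=1: B_{2}/(2)! × [f^{(1)}(41) − f^{(1)}(5)] = 1/12 × (-0.133957 − 0.615634) = -0.0624659.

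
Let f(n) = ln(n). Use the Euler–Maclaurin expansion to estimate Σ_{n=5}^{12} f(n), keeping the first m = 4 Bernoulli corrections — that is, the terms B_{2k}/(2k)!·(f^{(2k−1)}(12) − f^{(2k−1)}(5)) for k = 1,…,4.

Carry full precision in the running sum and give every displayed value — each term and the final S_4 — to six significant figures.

S_4 ≈ 16.8092

Integral: ∫_5^12 ln(x) dx = 14.7717.
½[f(5) + f(12)] = ½[1.60944 + 2.48491] = 2.04717.
So far: 16.8189.
Order-1 term: 1/12 · (0.0833333 − 0.200000) = -0.00972222.
Partial sum through k=1: 16.8091.
Order-2 term: −1/720 · (0.00115741 − 0.0160000) = 2.06147e-05.
Partial sum through k=2: 16.8092.
Order-3 term: 1/30240 · (9.64506e-05 − 0.00768000) = -2.50779e-07.
Partial sum through k=3: 16.8092.
Order-4 term: −1/1209600 · (2.00939e-05 − 0.00921600) = 7.60244e-09.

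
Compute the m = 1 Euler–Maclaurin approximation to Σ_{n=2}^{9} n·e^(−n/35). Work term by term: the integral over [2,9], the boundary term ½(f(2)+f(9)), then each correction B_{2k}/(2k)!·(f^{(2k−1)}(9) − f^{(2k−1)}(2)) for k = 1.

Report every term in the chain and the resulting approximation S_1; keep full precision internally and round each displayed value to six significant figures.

S_1 ≈ 36.6554

The integral term ∫_2^9 x·e^(−x/35) dx = 32.2577.
Endpoint term: (f(2) + f(9))/2 = (1.88892 + 6.95932)/2 = 4.42412.
Integral + boundary = 36.6818.
k=1: B_{2}/(2)! × [f^{(1)}(9) − f^{(1)}(2)] = 1/12 × (0.574420 − 0.890490) = -0.0263392.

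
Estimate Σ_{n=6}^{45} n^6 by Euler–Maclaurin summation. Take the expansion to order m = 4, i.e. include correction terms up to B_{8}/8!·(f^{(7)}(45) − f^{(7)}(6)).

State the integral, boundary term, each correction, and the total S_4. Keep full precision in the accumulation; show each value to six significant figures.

S_4 ≈ 5.76255e+10

The integral term ∫_6^45 x^6 dx = 5.33813e+10.
½[f(6) + f(45)] = ½[46656.0 + 8.30377e+09] = 4.15191e+09.
So far: 5.75332e+10.
Order-1 term: 1/12 · (1.10717e+09 − 46656.0) = 9.22602e+07.
Running total after k=1: 5.76255e+10.
Order-2 term: −1/720 · (1.09350e+07 − 25920.0) = -15151.5.
Running total after k=2: 5.76255e+10.
Order-3 term: 1/30240 · (32400.0 − 4320.00) = 0.928571.
Running total after k=3: 5.76255e+10.
Order-4 term: −1/1209600 · (0.00000 − 0.00000) = 0.00000.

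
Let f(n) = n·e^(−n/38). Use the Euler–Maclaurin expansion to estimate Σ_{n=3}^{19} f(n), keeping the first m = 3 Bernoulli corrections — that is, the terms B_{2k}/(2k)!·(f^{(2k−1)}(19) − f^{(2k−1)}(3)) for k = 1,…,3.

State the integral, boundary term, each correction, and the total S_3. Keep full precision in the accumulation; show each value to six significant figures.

∫_3^19 x·e^(−x/38) dx evaluates to 125.985.
Boundary: ½(f(3) + f(19)) = ½(2.77227 + 11.5241) = 7.14817.
Running total after boundary: 133.133.
k=1: B_{2}/(2)! × [f^{(1)}(19) − f^{(1)}(3)] = 1/12 × (0.303265 − 0.851134) = -0.0456557.
Running total after k=1: 133.087.
k=2: B_{4}/(4)! × [f^{(3)}(19) − f^{(3)}(3)] = −1/720 × (0.00105009 − 0.00186933) = 1.13784e-06.
Running total after k=2: 133.087.
k=3: B_{6}/(6)! × [f^{(5)}(19) − f^{(5)}(3)] = 1/30240 × (1.30897e-06 − 2.18091e-06) = -2.88338e-11.

S_3 ≈ 133.087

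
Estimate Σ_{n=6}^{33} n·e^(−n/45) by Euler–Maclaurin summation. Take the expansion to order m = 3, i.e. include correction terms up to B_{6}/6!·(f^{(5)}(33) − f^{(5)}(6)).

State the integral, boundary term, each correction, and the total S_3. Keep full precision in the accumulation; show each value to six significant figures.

The integral term ∫_6^33 x·e^(−x/45) dx = 322.651.
Endpoint term: (f(6) + f(33))/2 = (5.25104 + 15.8501)/2 = 10.5506.
So far: 333.202.
Order-1 term: 1/12 · (0.128081 − 0.758484) = -0.0525335.
Partial sum through k=1: 333.149.
Order-2 term: −1/720 · (0.000537626 − 0.00123893) = 9.74032e-07.
Partial sum through k=2: 333.149.
Order-3 term: 1/30240 · (4.99754e-07 − 1.03867e-06) = -1.78211e-11.

S_3 ≈ 333.149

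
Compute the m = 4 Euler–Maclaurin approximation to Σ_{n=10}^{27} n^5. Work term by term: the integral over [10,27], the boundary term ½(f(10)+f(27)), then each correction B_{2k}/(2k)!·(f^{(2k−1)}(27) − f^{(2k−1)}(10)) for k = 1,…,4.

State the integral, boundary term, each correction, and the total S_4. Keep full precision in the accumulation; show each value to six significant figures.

∫_10^27 x^5 dx evaluates to 6.44034e+07.
Endpoint term: (f(10) + f(27))/2 = (100000 + 1.43489e+07)/2 = 7.22445e+06.
So far: 7.16279e+07.
k=1: B_{2}/(2)! × [f^{(1)}(27) − f^{(1)}(10)] = 1/12 × (2.65720e+06 − 50000.0) = 217267.
Running total after k=1: 7.18451e+07.
k=2: B_{4}/(4)! × [f^{(3)}(27) − f^{(3)}(10)] = −1/720 × (43740.0 − 6000.00) = -52.4167.
Running total after k=2: 7.18451e+07.
k=3: B_{6}/(6)! × [f^{(5)}(27) − f^{(5)}(10)] = 1/30240 × (120.000 − 120.000) = 0.00000.
Running total after k=3: 7.18451e+07.
k=4: B_{8}/(8)! × [f^{(7)}(27) − f^{(7)}(10)] = −1/1209600 × (0.00000 − 0.00000) = 0.00000.

S_4 ≈ 7.18451e+07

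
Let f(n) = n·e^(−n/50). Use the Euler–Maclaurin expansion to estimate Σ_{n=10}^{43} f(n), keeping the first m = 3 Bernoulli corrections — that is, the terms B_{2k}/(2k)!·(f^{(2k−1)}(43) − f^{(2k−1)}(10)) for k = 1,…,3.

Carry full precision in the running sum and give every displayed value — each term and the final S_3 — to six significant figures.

Integral: ∫_10^43 x·e^(−x/50) dx = 488.489.
Boundary: ½(f(10) + f(43)) = ½(8.18731 + 18.1960) = 13.1916.
Running total after boundary: 501.680.
Order-1 term: 1/12 · (0.0592427 − 0.654985) = -0.0496452.
Partial sum through k=1: 501.631.
Order-2 term: −1/720 · (0.000362227 − 0.000916978) = 7.70488e-07.
Partial sum through k=2: 501.631.
Order-3 term: 1/30240 · (2.80303e-07 − 6.28785e-07) = -1.15239e-11.

S_3 ≈ 501.631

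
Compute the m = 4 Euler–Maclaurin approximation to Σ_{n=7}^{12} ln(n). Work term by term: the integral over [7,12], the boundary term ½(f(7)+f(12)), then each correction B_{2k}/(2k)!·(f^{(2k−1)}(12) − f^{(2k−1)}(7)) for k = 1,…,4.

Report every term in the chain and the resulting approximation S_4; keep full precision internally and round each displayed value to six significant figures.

The integral term ∫_7^12 ln(x) dx = 11.1975.
Boundary: ½(f(7) + f(12)) = ½(1.94591 + 2.48491) = 2.21541.
Running total after boundary: 13.4129.
k=1: B_{2}/(2)! × [f^{(1)}(12) − f^{(1)}(7)] = 1/12 × (0.0833333 − 0.142857) = -0.00496032.
Partial sum through k=1: 13.4080.
k=2: B_{4}/(4)! × [f^{(3)}(12) − f^{(3)}(7)] = −1/720 × (0.00115741 − 0.00583090) = 6.49097e-06.
Partial sum through k=2: 13.4080.
k=3: B_{6}/(6)! × [f^{(5)}(12) − f^{(5)}(7)] = 1/30240 × (9.64506e-05 − 0.00142798) = -4.40319e-08.
Partial sum through k=3: 13.4080.
k=4: B_{8}/(8)! × [f^{(7)}(12) − f^{(7)}(7)] = −1/1209600 × (2.00939e-05 − 0.000874271) = 7.06165e-10.

S_4 ≈ 13.4080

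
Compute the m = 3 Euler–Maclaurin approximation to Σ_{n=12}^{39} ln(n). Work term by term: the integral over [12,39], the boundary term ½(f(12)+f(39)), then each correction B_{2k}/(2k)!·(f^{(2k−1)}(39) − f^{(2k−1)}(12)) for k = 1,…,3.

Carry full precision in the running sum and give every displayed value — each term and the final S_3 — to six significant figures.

S_3 ≈ 89.1295

Integral: ∫_12^39 ln(x) dx = 86.0600.
Endpoint term: (f(12) + f(39))/2 = (2.48491 + 3.66356)/2 = 3.07423.
Running total after boundary: 89.1343.
Order-1 term: 1/12 · (0.0256410 − 0.0833333) = -0.00480769.
After k=1: 89.1295.
Order-2 term: −1/720 · (3.37160e-05 − 0.00115741) = 1.56068e-06.
After k=2: 89.1295.
Order-3 term: 1/30240 · (2.66004e-07 − 9.64506e-05) = -3.18071e-09.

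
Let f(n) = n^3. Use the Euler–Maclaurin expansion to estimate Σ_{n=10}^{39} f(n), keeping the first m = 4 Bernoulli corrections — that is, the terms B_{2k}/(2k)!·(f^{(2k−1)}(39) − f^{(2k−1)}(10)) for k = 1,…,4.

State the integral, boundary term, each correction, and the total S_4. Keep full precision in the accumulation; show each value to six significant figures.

∫_10^39 x^3 dx evaluates to 575860.
½[f(10) + f(39)] = ½[1000.00 + 59319.0] = 30159.5.
So far: 606020.
k=1: B_{2}/(2)! × [f^{(1)}(39) − f^{(1)}(10)] = 1/12 × (4563.00 − 300.000) = 355.250.
After k=1: 606375.
k=2: B_{4}/(4)! × [f^{(3)}(39) − f^{(3)}(10)] = −1/720 × (6.00000 − 6.00000) = 0.00000.
After k=2: 606375.
k=3: B_{6}/(6)! × [f^{(5)}(39) − f^{(5)}(10)] = 1/30240 × (0.00000 − 0.00000) = 0.00000.
After k=3: 606375.
k=4: B_{8}/(8)! × [f^{(7)}(39) − f^{(7)}(10)] = −1/1209600 × (0.00000 − 0.00000) = 0.00000.

S_4 ≈ 606375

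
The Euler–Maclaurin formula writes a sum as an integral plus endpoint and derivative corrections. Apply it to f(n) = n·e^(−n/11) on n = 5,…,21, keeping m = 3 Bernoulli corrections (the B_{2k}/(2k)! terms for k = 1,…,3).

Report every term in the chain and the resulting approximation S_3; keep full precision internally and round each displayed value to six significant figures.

∫_5^21 x·e^(−x/11) dx evaluates to 59.5419.
½[f(5) + f(21)] = ½[3.17368 + 3.11252] = 3.14310.
So far: 62.6850.
Order-1 term: 1/12 · (-0.134741 − 0.346220) = -0.0400801.
Partial sum through k=1: 62.6449.
Order-2 term: −1/720 · (0.00133627 − 0.0133528) = 1.66897e-05.
Partial sum through k=2: 62.6449.
Order-3 term: 1/30240 · (3.12902e-05 − 0.000197061) = -5.48183e-09.

S_3 ≈ 62.6449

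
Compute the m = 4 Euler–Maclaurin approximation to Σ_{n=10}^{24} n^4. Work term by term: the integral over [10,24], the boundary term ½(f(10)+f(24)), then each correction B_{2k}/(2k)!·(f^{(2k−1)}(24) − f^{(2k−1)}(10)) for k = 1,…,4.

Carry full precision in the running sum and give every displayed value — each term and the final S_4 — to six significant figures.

S_4 ≈ 1.74769e+06

Integral: ∫_10^24 x^4 dx = 1.57252e+06.
Boundary: ½(f(10) + f(24)) = ½(10000.0 + 331776) = 170888.
So far: 1.74341e+06.
Order-1 term: 1/12 · (55296.0 − 4000.00) = 4274.67.
Partial sum through k=1: 1.74769e+06.
Order-2 term: −1/720 · (576.000 − 240.000) = -0.466667.
Partial sum through k=2: 1.74769e+06.
Order-3 term: 1/30240 · (0.00000 − 0.00000) = 0.00000.
Partial sum through k=3: 1.74769e+06.
Order-4 term: −1/1209600 · (0.00000 − 0.00000) = 0.00000.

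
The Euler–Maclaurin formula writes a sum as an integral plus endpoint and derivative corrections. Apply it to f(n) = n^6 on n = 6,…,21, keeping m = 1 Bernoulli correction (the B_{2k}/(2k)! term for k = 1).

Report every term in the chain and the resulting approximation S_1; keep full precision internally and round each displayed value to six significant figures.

S_1 ≈ 3.02203e+08

The integral term ∫_6^21 x^6 dx = 2.57258e+08.
Boundary: ½(f(6) + f(21)) = ½(46656.0 + 8.57661e+07) = 4.29064e+07.
Integral + boundary = 3.00165e+08.
Correction k=1: B_{2}/2! · (f^{(1)}(21) − f^{(1)}(6)) = 1/12 · (2.45046e+07 − 46656.0) = 2.03816e+06.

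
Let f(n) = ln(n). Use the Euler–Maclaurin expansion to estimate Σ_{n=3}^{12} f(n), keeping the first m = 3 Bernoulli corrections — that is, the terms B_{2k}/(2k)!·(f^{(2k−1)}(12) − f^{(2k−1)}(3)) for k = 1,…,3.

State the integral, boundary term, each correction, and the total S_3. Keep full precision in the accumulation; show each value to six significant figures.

S_3 ≈ 19.2941

The integral term ∫_3^12 ln(x) dx = 17.5230.
Boundary: ½(f(3) + f(12)) = ½(1.09861 + 2.48491) = 1.79176.
Integral + boundary = 19.3148.
Order-1 term: 1/12 · (0.0833333 − 0.333333) = -0.0208333.
After k=1: 19.2940.
Order-2 term: −1/720 · (0.00115741 − 0.0740741) = 0.000101273.
After k=2: 19.2941.
Order-3 term: 1/30240 · (9.64506e-05 − 0.0987654) = -3.26286e-06.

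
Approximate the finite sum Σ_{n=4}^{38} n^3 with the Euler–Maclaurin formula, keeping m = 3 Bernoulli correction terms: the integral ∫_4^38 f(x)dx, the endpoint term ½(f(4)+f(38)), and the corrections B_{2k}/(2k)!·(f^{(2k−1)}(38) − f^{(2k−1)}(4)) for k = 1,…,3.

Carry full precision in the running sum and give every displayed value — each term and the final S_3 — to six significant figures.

The integral term ∫_4^38 x^3 dx = 521220.
½[f(4) + f(38)] = ½[64.0000 + 54872.0] = 27468.0.
Integral + boundary = 548688.
Correction k=1: B_{2}/2! · (f^{(1)}(38) − f^{(1)}(4)) = 1/12 · (4332.00 − 48.0000) = 357.000.
Partial sum through k=1: 549045.
Correction k=2: B_{4}/4! · (f^{(3)}(38) − f^{(3)}(4)) = −1/720 · (6.00000 − 6.00000) = 0.00000.
Partial sum through k=2: 549045.
Correction k=3: B_{6}/6! · (f^{(5)}(38) − f^{(5)}(4)) = 1/30240 · (0.00000 − 0.00000) = 0.00000.

S_3 ≈ 549045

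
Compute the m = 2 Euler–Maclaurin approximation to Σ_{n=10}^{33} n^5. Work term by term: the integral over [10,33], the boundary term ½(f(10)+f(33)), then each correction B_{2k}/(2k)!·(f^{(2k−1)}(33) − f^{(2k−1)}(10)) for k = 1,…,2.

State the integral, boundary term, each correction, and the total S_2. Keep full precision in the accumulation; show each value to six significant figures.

∫_10^33 x^5 dx evaluates to 2.15078e+08.
Endpoint term: (f(10) + f(33))/2 = (100000 + 3.91354e+07)/2 = 1.96177e+07.
Running total after boundary: 2.34696e+08.
Correction k=1: B_{2}/2! · (f^{(1)}(33) − f^{(1)}(10)) = 1/12 · (5.92960e+06 − 50000.0) = 489967.
Partial sum through k=1: 2.35186e+08.
Correction k=2: B_{4}/4! · (f^{(3)}(33) − f^{(3)}(10)) = −1/720 · (65340.0 − 6000.00) = -82.4167.

S_2 ≈ 2.35186e+08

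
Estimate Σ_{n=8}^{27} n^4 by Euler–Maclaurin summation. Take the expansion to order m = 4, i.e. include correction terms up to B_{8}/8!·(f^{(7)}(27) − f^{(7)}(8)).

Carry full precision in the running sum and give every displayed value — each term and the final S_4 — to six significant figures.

The integral term ∫_8^27 x^4 dx = 2.86323e+06.
½[f(8) + f(27)] = ½[4096.00 + 531441] = 267768.
So far: 3.13100e+06.
Order-1 term: 1/12 · (78732.0 − 2048.00) = 6390.33.
After k=1: 3.13739e+06.
Order-2 term: −1/720 · (648.000 − 192.000) = -0.633333.
After k=2: 3.13739e+06.
Order-3 term: 1/30240 · (0.00000 − 0.00000) = 0.00000.
After k=3: 3.13739e+06.
Order-4 term: −1/1209600 · (0.00000 − 0.00000) = 0.00000.

S_4 ≈ 3.13739e+06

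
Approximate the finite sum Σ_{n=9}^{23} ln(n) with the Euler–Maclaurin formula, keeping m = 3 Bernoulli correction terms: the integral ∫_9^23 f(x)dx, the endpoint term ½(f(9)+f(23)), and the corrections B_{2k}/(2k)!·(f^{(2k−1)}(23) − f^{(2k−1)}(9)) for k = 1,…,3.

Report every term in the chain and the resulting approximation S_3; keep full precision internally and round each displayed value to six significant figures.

S_3 ≈ 41.0021

Integral: ∫_9^23 ln(x) dx = 38.3413.
Boundary: ½(f(9) + f(23)) = ½(2.19722 + 3.13549) = 2.66636.
So far: 41.0077.
k=1: B_{2}/(2)! × [f^{(1)}(23) − f^{(1)}(9)] = 1/12 × (0.0434783 − 0.111111) = -0.00563607.
Running total after k=1: 41.0021.
k=2: B_{4}/(4)! × [f^{(3)}(23) − f^{(3)}(9)] = −1/720 × (0.000164379 − 0.00274348) = 3.58209e-06.
Running total after k=2: 41.0021.
k=3: B_{6}/(6)! × [f^{(5)}(23) − f^{(5)}(9)] = 1/30240 × (3.72883e-06 − 0.000406442) = -1.33172e-08.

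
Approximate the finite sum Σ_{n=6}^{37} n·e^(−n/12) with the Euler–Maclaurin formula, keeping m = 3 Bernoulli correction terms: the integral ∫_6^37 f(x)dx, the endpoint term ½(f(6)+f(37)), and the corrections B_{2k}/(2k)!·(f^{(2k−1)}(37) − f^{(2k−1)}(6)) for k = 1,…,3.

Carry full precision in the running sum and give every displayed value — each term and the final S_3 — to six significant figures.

The integral term ∫_6^37 x·e^(−x/12) dx = 104.077.
Endpoint term: (f(6) + f(37))/2 = (3.63918 + 1.69483)/2 = 2.66701.
Integral + boundary = 106.744.
Order-1 term: 1/12 · (-0.0954298 − 0.303265) = -0.0332246.
Running total after k=1: 106.710.
Order-2 term: −1/720 · (-2.65083e-05 − 0.0105300) = 1.46619e-05.
Running total after k=2: 106.710.
Order-3 term: 1/30240 · (4.23396e-06 − 0.000131626) = -4.21269e-09.

S_3 ≈ 106.710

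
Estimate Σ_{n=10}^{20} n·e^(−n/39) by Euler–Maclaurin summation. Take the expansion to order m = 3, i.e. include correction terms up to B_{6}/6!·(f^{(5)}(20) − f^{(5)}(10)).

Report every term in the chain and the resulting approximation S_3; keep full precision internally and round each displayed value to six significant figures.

∫_10^20 x·e^(−x/39) dx evaluates to 100.930.
Boundary: ½(f(10) + f(20)) = ½(7.73824 + 11.9761) = 9.85716.
Integral + boundary = 110.787.
k=1: B_{2}/(2)! × [f^{(1)}(20) − f^{(1)}(10)] = 1/12 × (0.291725 − 0.575408) = -0.0236402.
Partial sum through k=1: 110.763.
k=2: B_{4}/(4)! × [f^{(3)}(20) − f^{(3)}(10)] = −1/720 × (0.000979181 − 0.00139583) = 5.78679e-07.
Partial sum through k=2: 110.763.
k=3: B_{6}/(6)! × [f^{(5)}(20) − f^{(5)}(10)] = 1/30240 × (1.16145e-06 − 1.58669e-06) = -1.40621e-11.

S_3 ≈ 110.763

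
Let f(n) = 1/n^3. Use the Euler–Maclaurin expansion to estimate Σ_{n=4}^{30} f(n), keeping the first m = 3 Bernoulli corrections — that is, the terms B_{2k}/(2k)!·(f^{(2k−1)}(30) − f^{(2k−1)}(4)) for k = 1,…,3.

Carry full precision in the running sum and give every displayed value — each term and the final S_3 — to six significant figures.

S_3 ≈ 0.0394826

The integral term ∫_4^30 1/x^3 dx = 0.0306944.
Endpoint term: (f(4) + f(30))/2 = (0.0156250 + 3.70370e-05)/2 = 0.00783102.
Integral + boundary = 0.0385255.
k=1: B_{2}/(2)! × [f^{(1)}(30) − f^{(1)}(4)] = 1/12 × (-3.70370e-06 − (-0.0117188)) = 0.000976254.
Running total after k=1: 0.0395017.
k=2: B_{4}/(4)! × [f^{(3)}(30) − f^{(3)}(4)] = −1/720 × (-8.23045e-08 − (-0.0146484)) = -2.03449e-05.
Running total after k=2: 0.0394814.
k=3: B_{6}/(6)! × [f^{(5)}(30) − f^{(5)}(4)] = 1/30240 × (-3.84088e-09 − (-0.0384521)) = 1.27157e-06.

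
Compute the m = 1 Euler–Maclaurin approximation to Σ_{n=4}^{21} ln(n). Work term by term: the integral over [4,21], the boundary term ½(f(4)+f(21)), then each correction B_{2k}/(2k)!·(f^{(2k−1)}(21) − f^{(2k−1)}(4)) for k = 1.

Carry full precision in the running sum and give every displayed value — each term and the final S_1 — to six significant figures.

S_1 ≈ 43.5883

The integral term ∫_4^21 ln(x) dx = 41.3898.
Endpoint term: (f(4) + f(21))/2 = (1.38629 + 3.04452)/2 = 2.21541.
Running total after boundary: 43.6052.
Order-1 term: 1/12 · (0.0476190 − 0.250000) = -0.0168651.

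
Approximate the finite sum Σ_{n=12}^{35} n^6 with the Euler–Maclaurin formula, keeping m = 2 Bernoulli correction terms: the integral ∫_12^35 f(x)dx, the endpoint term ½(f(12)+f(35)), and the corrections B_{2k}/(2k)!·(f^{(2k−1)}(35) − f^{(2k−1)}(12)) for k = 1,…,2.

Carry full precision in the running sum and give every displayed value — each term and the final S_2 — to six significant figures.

The integral term ∫_12^35 x^6 dx = 9.18621e+09.
Endpoint term: (f(12) + f(35))/2 = (2.98598e+06 + 1.83827e+09)/2 = 9.20626e+08.
Integral + boundary = 1.01068e+10.
Correction k=1: B_{2}/2! · (f^{(1)}(35) − f^{(1)}(12)) = 1/12 · (3.15131e+08 − 1.49299e+06) = 2.61365e+07.
Partial sum through k=1: 1.01330e+10.
Correction k=2: B_{4}/4! · (f^{(3)}(35) − f^{(3)}(12)) = −1/720 · (5.14500e+06 − 207360) = -6857.83.

S_2 ≈ 1.01330e+10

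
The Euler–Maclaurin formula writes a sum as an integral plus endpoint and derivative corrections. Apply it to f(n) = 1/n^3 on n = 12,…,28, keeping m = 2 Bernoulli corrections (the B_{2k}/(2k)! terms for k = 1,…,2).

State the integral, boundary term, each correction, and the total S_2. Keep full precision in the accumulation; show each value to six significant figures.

S_2 ≈ 0.00315822

The integral term ∫_12^28 1/x^3 dx = 0.00283447.
Endpoint term: (f(12) + f(28))/2 = (0.000578704 + 4.55539e-05)/2 = 0.000312129.
So far: 0.00314660.
Order-1 term: 1/12 · (-4.88078e-06 − (-0.000144676)) = 1.16496e-05.
After k=1: 0.00315825.
Order-2 term: −1/720 · (-1.24510e-07 − (-2.00939e-05)) = -2.77352e-08.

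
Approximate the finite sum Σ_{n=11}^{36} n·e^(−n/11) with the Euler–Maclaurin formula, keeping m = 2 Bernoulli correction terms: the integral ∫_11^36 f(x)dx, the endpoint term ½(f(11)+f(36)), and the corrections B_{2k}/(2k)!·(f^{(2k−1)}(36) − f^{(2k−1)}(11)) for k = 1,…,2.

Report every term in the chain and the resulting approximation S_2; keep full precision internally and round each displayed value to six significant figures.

S_2 ≈ 72.1294

Integral: ∫_11^36 x·e^(−x/11) dx = 69.4310.
Boundary: ½(f(11) + f(36)) = ½(4.04667 + 1.36450) = 2.70559.
Running total after boundary: 72.1366.
k=1: B_{2}/(2)! × [f^{(1)}(36) − f^{(1)}(11)] = 1/12 × (-0.0861430 − 0.00000) = -0.00717858.
After k=1: 72.1294.
k=2: B_{4}/(4)! × [f^{(3)}(36) − f^{(3)}(11)] = −1/720 × (-8.54311e-05 − 0.00608065) = 8.56400e-06.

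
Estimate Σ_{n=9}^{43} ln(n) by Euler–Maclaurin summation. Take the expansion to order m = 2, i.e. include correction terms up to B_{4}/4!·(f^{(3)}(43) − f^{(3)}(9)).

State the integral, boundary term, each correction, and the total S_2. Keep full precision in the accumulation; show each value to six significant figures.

∫_9^43 ln(x) dx evaluates to 107.957.
½[f(9) + f(43)] = ½[2.19722 + 3.76120] = 2.97921.
Running total after boundary: 110.936.
Correction k=1: B_{2}/2! · (f^{(1)}(43) − f^{(1)}(9)) = 1/12 · (0.0232558 − 0.111111) = -0.00732127.
After k=1: 110.928.
Correction k=2: B_{4}/4! · (f^{(3)}(43) − f^{(3)}(9)) = −1/720 · (2.51550e-05 − 0.00274348) = 3.77546e-06.

S_2 ≈ 110.928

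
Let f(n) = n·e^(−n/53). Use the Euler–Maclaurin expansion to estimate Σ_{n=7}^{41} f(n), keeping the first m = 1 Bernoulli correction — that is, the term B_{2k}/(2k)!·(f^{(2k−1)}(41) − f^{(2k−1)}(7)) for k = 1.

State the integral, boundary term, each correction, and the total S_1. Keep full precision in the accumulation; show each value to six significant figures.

S_1 ≈ 500.548

∫_7^41 x·e^(−x/53) dx evaluates to 488.078.
½[f(7) + f(41)] = ½[6.13392 + 18.9156] = 12.5248.
So far: 500.602.
Order-1 term: 1/12 · (0.104458 − 0.760540) = -0.0546735.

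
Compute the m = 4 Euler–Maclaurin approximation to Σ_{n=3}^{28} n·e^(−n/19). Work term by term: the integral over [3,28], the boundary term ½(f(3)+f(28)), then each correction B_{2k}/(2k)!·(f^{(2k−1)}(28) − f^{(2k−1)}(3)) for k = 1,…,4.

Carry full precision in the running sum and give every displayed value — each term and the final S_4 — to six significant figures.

Integral: ∫_3^28 x·e^(−x/19) dx = 152.378.
½[f(3) + f(28)] = ½[2.56182 + 6.41424] = 4.48803.
So far: 156.866.
k=1: B_{2}/(2)! × [f^{(1)}(28) − f^{(1)}(3)] = 1/12 × (-0.108512 − 0.719107) = -0.0689682.
Running total after k=1: 156.797.
k=2: B_{4}/(4)! × [f^{(3)}(28) − f^{(3)}(3)] = −1/720 × (0.000968555 − 0.00672295) = 7.99222e-06.
Running total after k=2: 156.797.
k=3: B_{6}/(6)! × [f^{(5)}(28) − f^{(5)}(3)] = 1/30240 × (6.19860e-06 − 3.17283e-05) = -8.44236e-10.
Running total after k=3: 156.797.
k=4: B_{8}/(8)! × [f^{(7)}(28) − f^{(7)}(3)] = −1/1209600 × (2.69092e-08 − 1.24192e-07) = 8.04260e-14.

S_4 ≈ 156.797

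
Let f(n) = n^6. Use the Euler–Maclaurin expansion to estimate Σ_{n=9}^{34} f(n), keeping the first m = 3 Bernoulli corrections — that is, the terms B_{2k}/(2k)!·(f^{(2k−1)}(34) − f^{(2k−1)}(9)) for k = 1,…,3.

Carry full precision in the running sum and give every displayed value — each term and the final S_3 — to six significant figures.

The integral term ∫_9^34 x^6 dx = 7.50265e+09.
Endpoint term: (f(9) + f(34))/2 = (531441 + 1.54480e+09)/2 = 7.72668e+08.
So far: 8.27532e+09.
Correction k=1: B_{2}/2! · (f^{(1)}(34) − f^{(1)}(9)) = 1/12 · (2.72613e+08 − 354294) = 2.26882e+07.
After k=1: 8.29801e+09.
Correction k=2: B_{4}/4! · (f^{(3)}(34) − f^{(3)}(9)) = −1/720 · (4.71648e+06 − 87480.0) = -6429.17.
After k=2: 8.29800e+09.
Correction k=3: B_{6}/6! · (f^{(5)}(34) − f^{(5)}(9)) = 1/30240 · (24480.0 − 6480.00) = 0.595238.

S_3 ≈ 8.29800e+09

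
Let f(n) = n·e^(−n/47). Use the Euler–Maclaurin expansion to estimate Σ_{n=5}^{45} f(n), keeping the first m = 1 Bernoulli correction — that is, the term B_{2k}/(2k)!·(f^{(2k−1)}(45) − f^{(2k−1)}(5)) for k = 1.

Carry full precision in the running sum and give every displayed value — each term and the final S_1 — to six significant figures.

The integral term ∫_5^45 x·e^(−x/47) dx = 537.491.
Endpoint term: (f(5) + f(45))/2 = (4.49540 + 17.2742)/2 = 10.8848.
Integral + boundary = 548.376.
Order-1 term: 1/12 · (0.0163350 − 0.803433) = -0.0655915.

S_1 ≈ 548.310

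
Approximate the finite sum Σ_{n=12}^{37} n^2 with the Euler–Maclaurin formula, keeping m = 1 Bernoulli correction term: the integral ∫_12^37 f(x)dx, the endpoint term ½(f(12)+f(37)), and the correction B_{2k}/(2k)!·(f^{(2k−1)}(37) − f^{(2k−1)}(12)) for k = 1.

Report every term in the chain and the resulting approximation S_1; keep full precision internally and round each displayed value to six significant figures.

S_1 ≈ 17069.0

Integral: ∫_12^37 x^2 dx = 16308.3.
Endpoint term: (f(12) + f(37))/2 = (144.000 + 1369.00)/2 = 756.500.
Running total after boundary: 17064.8.
Correction k=1: B_{2}/2! · (f^{(1)}(37) − f^{(1)}(12)) = 1/12 · (74.0000 − 24.0000) = 4.16667.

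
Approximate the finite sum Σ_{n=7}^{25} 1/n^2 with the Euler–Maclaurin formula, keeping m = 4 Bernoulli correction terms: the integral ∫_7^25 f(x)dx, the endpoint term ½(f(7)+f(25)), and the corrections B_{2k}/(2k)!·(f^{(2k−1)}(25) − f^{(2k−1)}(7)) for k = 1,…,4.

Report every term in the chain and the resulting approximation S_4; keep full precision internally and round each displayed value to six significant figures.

S_4 ≈ 0.114335

The integral term ∫_7^25 1/x^2 dx = 0.102857.
Endpoint term: (f(7) + f(25))/2 = (0.0204082 + 0.00160000)/2 = 0.0110041.
Running total after boundary: 0.113861.
k=1: B_{2}/(2)! × [f^{(1)}(25) − f^{(1)}(7)] = 1/12 × (-0.000128000 − (-0.00583090)) = 0.000475242.
After k=1: 0.114336.
k=2: B_{4}/(4)! × [f^{(3)}(25) − f^{(3)}(7)] = −1/720 × (-2.45760e-06 − (-0.00142798)) = -1.97989e-06.
After k=2: 0.114334.
k=3: B_{6}/(6)! × [f^{(5)}(25) − f^{(5)}(7)] = 1/30240 × (-1.17965e-07 − (-0.000874271)) = 2.89072e-08.
After k=3: 0.114335.
k=4: B_{8}/(8)! × [f^{(7)}(25) − f^{(7)}(7)] = −1/1209600 × (-1.05696e-08 − (-0.000999167)) = -8.26022e-10.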